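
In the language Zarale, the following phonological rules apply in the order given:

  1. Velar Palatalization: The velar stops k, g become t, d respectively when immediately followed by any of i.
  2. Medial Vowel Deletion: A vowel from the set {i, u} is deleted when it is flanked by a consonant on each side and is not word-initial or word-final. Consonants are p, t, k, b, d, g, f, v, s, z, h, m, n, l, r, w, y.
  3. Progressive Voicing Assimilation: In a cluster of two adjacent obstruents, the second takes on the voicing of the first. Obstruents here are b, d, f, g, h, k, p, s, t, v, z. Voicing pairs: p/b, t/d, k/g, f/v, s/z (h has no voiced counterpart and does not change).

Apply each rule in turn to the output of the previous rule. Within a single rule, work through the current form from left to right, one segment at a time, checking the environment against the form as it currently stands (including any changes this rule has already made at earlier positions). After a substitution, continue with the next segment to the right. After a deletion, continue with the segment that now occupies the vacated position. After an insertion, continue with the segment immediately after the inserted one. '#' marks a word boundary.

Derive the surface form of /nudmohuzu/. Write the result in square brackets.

1 Velar Palatalization: no change — [nudmohuzu]
2 Medial Vowel Deletion: [nudmohuzu] → [ndmohzu]
3 Progressive Voicing Assimilation: [ndmohzu] → [ndmohsu]

[ndmohsu]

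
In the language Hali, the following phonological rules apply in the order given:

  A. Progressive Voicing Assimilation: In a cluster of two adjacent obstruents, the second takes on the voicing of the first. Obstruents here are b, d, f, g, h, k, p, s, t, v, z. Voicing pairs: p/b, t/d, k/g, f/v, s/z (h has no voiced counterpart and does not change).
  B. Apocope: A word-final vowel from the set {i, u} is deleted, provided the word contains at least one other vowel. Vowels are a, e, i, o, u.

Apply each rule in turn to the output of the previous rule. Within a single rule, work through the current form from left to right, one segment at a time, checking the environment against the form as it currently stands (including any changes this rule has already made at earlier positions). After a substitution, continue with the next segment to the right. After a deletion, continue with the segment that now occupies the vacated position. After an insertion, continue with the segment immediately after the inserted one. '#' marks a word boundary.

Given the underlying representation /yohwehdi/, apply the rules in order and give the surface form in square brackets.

[yohweht]

A Progressive Voicing Assimilation: [yohwehdi] → [yohwehti]
B Apocope: [yohwehti] → [yohweht]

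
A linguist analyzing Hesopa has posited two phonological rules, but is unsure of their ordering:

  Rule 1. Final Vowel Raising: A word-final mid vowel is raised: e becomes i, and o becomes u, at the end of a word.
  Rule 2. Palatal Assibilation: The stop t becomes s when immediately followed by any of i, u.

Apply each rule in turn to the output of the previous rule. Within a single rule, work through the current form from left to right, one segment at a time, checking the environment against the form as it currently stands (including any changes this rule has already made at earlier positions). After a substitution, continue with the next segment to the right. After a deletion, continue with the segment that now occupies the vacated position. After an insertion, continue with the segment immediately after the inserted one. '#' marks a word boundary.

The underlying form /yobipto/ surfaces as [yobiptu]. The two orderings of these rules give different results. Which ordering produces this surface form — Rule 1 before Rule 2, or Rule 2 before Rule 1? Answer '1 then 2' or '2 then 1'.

Order 1 then 2:
  1 Final Vowel Raising: [yobipto] → [yobiptu]
  2 Palatal Assibilation: [yobiptu] → [yobipsu]
  result: [yobipsu]
Order 2 then 1:
  2 Palatal Assibilation: no change — [yobipto]
  1 Final Vowel Raising: [yobipto] → [yobiptu]
  result: [yobiptu]

2 then 1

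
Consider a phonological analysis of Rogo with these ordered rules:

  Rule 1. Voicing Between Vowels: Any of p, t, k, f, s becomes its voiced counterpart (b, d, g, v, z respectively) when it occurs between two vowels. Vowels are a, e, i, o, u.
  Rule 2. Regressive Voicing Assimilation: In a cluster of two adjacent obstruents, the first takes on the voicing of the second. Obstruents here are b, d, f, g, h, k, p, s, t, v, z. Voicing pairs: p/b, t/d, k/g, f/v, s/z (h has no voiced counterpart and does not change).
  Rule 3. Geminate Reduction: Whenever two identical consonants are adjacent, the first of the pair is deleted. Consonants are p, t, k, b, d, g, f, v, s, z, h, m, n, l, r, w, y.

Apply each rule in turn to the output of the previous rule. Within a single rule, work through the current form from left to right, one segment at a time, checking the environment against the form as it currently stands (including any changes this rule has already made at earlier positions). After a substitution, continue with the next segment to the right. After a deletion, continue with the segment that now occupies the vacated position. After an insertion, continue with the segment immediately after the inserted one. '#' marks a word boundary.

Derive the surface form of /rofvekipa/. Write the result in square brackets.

Rule 1 Voicing Between Vowels: [rofvekipa] → [rofvegiba]
Rule 2 Regressive Voicing Assimilation: [rofvegiba] → [rovvegiba]
Rule 3 Geminate Reduction: [rovvegiba] → [rovegiba]

[rovegiba]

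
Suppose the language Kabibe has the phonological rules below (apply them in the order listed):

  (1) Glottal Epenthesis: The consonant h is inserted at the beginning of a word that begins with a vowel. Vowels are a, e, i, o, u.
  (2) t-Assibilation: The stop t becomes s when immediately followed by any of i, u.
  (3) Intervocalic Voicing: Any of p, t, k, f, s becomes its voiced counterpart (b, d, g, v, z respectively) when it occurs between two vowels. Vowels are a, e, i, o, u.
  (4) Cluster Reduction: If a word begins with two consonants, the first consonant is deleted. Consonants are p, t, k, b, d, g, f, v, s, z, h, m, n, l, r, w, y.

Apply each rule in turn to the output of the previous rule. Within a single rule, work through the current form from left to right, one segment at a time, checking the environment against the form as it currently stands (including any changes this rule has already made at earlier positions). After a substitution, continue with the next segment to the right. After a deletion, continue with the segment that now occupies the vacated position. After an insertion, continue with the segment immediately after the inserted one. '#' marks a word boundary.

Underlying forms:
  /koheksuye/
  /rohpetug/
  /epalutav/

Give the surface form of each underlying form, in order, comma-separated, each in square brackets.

/koheksuye/:
  (1) Glottal Epenthesis: no change — [koheksuye]
  (2) t-Assibilation: no change — [koheksuye]
  (3) Intervocalic Voicing: no change — [koheksuye]
  (4) Cluster Reduction: no change — [koheksuye]
/rohpetug/:
  (1) Glottal Epenthesis: no change — [rohpetug]
  (2) t-Assibilation: [rohpetug] → [rohpesug]
  (3) Intervocalic Voicing: [rohpesug] → [rohpezug]
  (4) Cluster Reduction: no change — [rohpezug]
/epalutav/:
  (1) Glottal Epenthesis: [epalutav] → [hepalutav]
  (2) t-Assibilation: no change — [hepalutav]
  (3) Intervocalic Voicing: [hepalutav] → [hebaludav]
  (4) Cluster Reduction: no change — [hebaludav]

[koheksuye], [rohpezug], [hebaludav]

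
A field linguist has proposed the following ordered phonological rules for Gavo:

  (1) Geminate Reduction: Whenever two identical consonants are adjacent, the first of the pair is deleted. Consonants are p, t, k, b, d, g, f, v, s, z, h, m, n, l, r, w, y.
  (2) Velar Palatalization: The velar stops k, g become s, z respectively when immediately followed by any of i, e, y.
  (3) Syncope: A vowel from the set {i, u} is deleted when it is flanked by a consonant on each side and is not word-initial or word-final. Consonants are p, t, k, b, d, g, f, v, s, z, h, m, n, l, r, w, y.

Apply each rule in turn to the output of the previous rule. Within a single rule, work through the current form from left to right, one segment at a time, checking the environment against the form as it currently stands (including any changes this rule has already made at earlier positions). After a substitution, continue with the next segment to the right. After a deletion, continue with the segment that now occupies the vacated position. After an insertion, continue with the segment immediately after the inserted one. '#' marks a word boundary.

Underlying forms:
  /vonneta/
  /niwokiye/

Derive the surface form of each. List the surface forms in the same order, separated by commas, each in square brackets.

/vonneta/:
  (1) Geminate Reduction: [vonneta] → [voneta]
  (2) Velar Palatalization: no change — [voneta]
  (3) Syncope: no change — [voneta]
/niwokiye/:
  (1) Geminate Reduction: no change — [niwokiye]
  (2) Velar Palatalization: [niwokiye] → [niwosiye]
  (3) Syncope: [niwosiye] → [nwosye]

[voneta], [nwosye]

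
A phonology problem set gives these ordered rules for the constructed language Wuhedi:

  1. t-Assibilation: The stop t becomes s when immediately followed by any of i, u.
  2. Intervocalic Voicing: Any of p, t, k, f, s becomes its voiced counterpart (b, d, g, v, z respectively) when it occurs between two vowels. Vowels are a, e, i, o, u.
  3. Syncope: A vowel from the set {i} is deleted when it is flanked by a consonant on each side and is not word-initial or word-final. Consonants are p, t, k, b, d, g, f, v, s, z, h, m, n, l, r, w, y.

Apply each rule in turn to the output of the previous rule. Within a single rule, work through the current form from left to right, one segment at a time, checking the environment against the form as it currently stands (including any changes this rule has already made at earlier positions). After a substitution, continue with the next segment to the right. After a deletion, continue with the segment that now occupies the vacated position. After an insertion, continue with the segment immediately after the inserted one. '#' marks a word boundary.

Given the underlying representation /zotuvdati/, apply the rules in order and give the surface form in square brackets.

[zozuvdazi]

1 t-Assibilation: [zotuvdati] → [zosuvdasi]
2 Intervocalic Voicing: [zosuvdasi] → [zozuvdazi]
3 Syncope: no change — [zozuvdazi]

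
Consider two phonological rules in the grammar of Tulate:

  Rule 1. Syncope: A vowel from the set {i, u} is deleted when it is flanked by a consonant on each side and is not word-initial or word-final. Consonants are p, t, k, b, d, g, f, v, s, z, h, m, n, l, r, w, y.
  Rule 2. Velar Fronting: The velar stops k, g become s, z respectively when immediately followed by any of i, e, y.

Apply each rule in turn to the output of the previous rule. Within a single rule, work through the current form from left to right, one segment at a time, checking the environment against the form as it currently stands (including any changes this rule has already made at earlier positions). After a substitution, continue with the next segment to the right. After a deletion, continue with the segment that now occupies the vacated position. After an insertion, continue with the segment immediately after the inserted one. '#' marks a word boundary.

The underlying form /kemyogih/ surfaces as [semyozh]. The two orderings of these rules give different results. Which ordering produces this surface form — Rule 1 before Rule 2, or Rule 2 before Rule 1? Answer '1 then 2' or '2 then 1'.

Order 1 then 2:
  1 Syncope: [kemyogih] → [kemyogh]
  2 Velar Fronting: [kemyogh] → [semyogh]
  result: [semyogh]
Order 2 then 1:
  2 Velar Fronting: [kemyogih] → [semyozih]
  1 Syncope: [semyozih] → [semyozh]
  result: [semyozh]

2 then 1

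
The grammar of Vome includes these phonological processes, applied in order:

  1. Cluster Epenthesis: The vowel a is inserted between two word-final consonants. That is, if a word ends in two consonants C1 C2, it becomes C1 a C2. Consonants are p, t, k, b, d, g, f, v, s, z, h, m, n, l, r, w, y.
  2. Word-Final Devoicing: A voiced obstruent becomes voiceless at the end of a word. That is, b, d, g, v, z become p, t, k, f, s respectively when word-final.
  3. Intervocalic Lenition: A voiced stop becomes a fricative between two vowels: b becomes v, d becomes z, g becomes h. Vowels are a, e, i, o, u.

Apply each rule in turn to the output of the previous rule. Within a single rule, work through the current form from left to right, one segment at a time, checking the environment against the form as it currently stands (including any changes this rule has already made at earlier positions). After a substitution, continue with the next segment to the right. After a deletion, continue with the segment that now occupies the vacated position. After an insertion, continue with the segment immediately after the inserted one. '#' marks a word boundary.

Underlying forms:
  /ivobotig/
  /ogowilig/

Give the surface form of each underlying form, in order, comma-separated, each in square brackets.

[ivovotik], [ohowilik]

/ivobotig/:
  1 Cluster Epenthesis: no change — [ivobotig]
  2 Word-Final Devoicing: [ivobotig] → [ivobotik]
  3 Intervocalic Lenition: [ivobotik] → [ivovotik]
/ogowilig/:
  1 Cluster Epenthesis: no change — [ogowilig]
  2 Word-Final Devoicing: [ogowilig] → [ogowilik]
  3 Intervocalic Lenition: [ogowilik] → [ohowilik]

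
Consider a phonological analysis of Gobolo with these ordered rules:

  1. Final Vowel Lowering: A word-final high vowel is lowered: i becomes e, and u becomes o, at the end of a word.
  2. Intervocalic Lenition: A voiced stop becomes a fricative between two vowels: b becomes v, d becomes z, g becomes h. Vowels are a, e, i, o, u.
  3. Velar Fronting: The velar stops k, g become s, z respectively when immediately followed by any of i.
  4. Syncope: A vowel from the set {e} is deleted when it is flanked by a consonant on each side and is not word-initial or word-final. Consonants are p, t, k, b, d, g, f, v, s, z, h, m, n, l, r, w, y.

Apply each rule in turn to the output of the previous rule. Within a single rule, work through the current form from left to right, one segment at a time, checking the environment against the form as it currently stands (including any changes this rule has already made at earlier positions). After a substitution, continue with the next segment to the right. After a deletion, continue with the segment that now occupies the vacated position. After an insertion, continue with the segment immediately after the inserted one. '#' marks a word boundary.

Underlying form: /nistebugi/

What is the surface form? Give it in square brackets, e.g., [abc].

[nistvuhe]

1 Final Vowel Lowering: [nistebugi] → [nistebuge]
2 Intervocalic Lenition: [nistebuge] → [nistevuhe]
3 Velar Fronting: no change — [nistevuhe]
4 Syncope: [nistevuhe] → [nistvuhe]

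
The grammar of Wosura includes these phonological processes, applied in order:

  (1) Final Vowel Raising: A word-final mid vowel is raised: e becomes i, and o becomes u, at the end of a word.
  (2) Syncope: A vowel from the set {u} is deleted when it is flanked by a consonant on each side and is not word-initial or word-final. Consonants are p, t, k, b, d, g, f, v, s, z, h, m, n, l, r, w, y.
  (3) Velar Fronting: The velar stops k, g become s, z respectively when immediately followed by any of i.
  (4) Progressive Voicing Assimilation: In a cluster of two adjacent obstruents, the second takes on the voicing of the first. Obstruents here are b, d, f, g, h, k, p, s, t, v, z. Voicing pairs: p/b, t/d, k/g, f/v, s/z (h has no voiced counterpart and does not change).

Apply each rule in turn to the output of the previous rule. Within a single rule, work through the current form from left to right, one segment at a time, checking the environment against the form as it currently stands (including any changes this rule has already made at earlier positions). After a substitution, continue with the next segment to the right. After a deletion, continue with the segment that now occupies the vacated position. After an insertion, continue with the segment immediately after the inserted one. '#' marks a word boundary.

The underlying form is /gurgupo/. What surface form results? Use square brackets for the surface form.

[grgbu]

(1) Final Vowel Raising: [gurgupo] → [gurgupu]
(2) Syncope: [gurgupu] → [grgpu]
(3) Velar Fronting: no change — [grgpu]
(4) Progressive Voicing Assimilation: [grgpu] → [grgbu]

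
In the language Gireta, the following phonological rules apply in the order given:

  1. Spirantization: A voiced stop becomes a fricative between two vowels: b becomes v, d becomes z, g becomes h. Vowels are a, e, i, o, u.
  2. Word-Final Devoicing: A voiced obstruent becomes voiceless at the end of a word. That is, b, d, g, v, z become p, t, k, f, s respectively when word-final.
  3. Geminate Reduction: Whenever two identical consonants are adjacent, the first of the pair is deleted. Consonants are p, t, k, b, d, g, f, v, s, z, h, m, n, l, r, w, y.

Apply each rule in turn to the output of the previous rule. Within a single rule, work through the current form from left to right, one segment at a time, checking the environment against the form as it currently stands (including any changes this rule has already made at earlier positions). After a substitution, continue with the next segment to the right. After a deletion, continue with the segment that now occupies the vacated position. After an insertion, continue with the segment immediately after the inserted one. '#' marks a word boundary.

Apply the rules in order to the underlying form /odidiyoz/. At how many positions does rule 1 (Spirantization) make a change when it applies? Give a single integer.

2

1 Spirantization: [odidiyoz] → [oziziyoz]
2 Word-Final Devoicing: [oziziyoz] → [oziziyos]
3 Geminate Reduction: no change — [oziziyos]
Rule 1 changed 2 position(s).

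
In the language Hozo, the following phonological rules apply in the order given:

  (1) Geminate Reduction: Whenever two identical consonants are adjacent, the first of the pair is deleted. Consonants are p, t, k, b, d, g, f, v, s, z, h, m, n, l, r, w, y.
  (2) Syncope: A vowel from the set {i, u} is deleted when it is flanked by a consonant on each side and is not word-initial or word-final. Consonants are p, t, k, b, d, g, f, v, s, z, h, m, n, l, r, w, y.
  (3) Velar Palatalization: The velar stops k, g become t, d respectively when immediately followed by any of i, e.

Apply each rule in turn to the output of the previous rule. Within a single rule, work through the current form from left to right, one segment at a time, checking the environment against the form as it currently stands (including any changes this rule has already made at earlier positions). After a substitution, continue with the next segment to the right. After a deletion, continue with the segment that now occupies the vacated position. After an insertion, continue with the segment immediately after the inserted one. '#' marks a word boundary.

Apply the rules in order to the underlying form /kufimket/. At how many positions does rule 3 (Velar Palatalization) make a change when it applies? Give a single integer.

1

(1) Geminate Reduction: no change — [kufimket]
(2) Syncope: [kufimket] → [kfmket]
(3) Velar Palatalization: [kfmket] → [kfmtet]
Rule 3 changed 1 position(s).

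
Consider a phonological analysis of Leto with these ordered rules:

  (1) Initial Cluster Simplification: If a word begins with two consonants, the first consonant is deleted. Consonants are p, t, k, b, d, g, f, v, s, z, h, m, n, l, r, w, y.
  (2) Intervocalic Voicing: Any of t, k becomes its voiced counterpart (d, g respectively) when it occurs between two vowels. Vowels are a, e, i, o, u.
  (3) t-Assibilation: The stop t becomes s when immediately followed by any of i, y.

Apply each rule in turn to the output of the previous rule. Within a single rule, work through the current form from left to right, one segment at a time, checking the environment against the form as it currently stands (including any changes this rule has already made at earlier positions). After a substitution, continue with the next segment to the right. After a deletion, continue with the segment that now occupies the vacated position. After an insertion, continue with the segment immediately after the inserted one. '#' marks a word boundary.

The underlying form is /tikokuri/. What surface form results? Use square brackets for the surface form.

[sigoguri]

(1) Initial Cluster Simplification: no change — [tikokuri]
(2) Intervocalic Voicing: [tikokuri] → [tigoguri]
(3) t-Assibilation: [tigoguri] → [sigoguri]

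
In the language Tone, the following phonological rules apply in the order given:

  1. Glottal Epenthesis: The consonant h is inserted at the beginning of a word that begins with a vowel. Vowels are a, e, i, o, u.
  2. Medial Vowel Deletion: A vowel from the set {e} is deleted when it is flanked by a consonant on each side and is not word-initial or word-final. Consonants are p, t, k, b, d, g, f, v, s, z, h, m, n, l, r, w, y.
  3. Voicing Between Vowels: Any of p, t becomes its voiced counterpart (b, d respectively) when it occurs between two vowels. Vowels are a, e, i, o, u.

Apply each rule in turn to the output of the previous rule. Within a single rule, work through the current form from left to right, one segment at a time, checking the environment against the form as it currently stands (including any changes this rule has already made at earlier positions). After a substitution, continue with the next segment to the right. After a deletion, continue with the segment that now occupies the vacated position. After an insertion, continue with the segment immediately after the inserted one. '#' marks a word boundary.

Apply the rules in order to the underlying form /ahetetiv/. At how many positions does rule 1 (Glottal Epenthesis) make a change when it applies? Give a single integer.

1 Glottal Epenthesis: [ahetetiv] → [hahetetiv]
2 Medial Vowel Deletion: [hahetetiv] → [hahttiv]
3 Voicing Between Vowels: no change — [hahttiv]
Rule 1 changed 1 position(s).

1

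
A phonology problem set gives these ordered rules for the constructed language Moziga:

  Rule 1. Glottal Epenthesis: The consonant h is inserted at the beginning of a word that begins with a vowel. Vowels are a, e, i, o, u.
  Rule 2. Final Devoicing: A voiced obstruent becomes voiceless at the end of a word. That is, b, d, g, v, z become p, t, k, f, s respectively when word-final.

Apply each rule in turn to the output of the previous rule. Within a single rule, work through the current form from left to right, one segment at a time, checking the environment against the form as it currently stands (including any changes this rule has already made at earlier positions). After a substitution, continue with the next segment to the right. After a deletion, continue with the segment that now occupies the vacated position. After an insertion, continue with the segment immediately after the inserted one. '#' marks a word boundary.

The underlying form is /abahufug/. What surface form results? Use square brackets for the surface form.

Rule 1 Glottal Epenthesis: [abahufug] → [habahufug]
Rule 2 Final Devoicing: [habahufug] → [habahufuk]

[habahufuk]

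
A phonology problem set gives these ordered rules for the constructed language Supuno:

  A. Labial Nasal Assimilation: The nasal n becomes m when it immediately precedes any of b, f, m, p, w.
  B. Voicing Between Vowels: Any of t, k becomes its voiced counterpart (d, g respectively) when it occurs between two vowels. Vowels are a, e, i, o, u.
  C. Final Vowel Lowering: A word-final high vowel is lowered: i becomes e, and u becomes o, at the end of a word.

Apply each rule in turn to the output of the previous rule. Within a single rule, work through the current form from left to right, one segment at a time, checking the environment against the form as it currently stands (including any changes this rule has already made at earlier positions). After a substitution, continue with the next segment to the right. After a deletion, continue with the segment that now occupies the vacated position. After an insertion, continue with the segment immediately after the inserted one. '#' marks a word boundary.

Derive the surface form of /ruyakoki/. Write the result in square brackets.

[ruyagoge]

A Labial Nasal Assimilation: no change — [ruyakoki]
B Voicing Between Vowels: [ruyakoki] → [ruyagogi]
C Final Vowel Lowering: [ruyagogi] → [ruyagoge]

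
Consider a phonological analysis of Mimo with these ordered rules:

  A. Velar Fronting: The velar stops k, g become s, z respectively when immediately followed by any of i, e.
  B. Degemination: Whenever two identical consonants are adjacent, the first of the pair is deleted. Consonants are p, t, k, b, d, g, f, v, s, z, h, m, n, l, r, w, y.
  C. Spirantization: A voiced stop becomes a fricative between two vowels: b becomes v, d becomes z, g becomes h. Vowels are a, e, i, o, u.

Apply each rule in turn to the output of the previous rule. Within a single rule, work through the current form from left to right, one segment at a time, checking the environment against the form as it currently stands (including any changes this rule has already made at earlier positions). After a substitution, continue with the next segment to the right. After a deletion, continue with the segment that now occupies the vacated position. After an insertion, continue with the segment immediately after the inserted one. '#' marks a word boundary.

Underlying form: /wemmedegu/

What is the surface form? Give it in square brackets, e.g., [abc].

A Velar Fronting: no change — [wemmedegu]
B Degemination: [wemmedegu] → [wemedegu]
C Spirantization: [wemedegu] → [wemezehu]

[wemezehu]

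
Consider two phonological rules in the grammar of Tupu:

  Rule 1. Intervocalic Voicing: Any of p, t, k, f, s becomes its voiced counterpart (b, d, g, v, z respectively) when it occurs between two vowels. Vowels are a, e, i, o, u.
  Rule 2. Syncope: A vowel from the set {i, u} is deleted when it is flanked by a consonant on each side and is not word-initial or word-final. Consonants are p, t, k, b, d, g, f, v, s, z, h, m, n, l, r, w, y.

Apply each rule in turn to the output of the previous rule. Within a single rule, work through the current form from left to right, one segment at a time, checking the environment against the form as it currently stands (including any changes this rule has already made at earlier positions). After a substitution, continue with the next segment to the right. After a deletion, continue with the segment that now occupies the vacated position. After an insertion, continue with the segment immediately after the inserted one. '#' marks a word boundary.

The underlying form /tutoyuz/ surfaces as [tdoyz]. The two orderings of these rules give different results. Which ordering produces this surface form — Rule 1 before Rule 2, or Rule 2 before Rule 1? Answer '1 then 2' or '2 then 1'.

1 then 2

Order 1 then 2:
  1 Intervocalic Voicing: [tutoyuz] → [tudoyuz]
  2 Syncope: [tudoyuz] → [tdoyz]
  result: [tdoyz]
Order 2 then 1:
  2 Syncope: [tutoyuz] → [ttoyz]
  1 Intervocalic Voicing: no change — [ttoyz]
  result: [ttoyz]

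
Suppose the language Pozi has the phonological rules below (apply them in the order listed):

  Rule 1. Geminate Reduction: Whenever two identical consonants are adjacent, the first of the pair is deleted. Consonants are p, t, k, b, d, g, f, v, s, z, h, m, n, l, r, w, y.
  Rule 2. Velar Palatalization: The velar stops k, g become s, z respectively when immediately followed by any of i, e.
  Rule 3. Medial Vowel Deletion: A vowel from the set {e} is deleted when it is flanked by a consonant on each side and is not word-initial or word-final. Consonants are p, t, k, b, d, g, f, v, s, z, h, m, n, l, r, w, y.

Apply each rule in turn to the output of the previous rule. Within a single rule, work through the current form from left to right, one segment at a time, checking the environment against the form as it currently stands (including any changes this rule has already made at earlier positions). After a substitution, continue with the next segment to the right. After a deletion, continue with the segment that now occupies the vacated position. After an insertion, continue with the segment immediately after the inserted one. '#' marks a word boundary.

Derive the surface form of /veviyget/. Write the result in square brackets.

[vviyzt]

Rule 1 Geminate Reduction: no change — [veviyget]
Rule 2 Velar Palatalization: [veviyget] → [veviyzet]
Rule 3 Medial Vowel Deletion: [veviyzet] → [vviyzt]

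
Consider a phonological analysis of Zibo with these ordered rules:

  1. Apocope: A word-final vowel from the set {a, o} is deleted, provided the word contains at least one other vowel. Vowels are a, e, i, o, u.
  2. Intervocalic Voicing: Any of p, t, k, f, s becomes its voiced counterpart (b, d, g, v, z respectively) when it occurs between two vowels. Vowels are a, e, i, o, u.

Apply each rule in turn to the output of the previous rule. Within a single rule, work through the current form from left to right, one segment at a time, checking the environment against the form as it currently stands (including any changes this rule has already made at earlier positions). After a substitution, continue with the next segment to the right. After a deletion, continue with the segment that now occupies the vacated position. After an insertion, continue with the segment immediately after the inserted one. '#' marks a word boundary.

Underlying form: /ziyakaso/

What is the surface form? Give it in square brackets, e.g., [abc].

[ziyagas]

1 Apocope: [ziyakaso] → [ziyakas]
2 Intervocalic Voicing: [ziyakas] → [ziyagas]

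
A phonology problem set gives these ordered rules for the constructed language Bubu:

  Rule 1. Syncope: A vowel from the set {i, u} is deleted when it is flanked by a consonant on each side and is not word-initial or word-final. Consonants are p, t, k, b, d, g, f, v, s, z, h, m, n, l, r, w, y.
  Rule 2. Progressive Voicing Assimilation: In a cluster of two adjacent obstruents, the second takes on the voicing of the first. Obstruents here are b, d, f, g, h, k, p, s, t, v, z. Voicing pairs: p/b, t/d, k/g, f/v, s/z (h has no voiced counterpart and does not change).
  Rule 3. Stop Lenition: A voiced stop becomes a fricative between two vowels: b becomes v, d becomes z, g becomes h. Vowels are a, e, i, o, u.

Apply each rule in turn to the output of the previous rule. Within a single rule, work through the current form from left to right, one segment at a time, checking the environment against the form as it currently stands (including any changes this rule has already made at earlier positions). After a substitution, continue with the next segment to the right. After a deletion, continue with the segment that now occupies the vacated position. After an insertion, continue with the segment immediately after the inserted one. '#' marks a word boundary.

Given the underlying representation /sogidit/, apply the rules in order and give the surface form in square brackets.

Rule 1 Syncope: [sogidit] → [sogdt]
Rule 2 Progressive Voicing Assimilation: [sogdt] → [sogdd]
Rule 3 Stop Lenition: no change — [sogdd]

[sogdd]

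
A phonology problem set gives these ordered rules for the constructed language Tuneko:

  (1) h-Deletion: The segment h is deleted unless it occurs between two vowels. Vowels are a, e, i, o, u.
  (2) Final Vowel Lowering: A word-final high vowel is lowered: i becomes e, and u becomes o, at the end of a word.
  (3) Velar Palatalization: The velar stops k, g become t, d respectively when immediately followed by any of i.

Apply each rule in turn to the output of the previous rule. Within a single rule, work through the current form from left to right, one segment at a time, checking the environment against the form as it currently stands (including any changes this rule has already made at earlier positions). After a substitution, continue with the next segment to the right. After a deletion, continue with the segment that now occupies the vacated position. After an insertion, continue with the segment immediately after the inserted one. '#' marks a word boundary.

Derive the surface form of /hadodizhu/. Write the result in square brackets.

(1) h-Deletion: [hadodizhu] → [adodizu]
(2) Final Vowel Lowering: [adodizu] → [adodizo]
(3) Velar Palatalization: no change — [adodizo]

[adodizo]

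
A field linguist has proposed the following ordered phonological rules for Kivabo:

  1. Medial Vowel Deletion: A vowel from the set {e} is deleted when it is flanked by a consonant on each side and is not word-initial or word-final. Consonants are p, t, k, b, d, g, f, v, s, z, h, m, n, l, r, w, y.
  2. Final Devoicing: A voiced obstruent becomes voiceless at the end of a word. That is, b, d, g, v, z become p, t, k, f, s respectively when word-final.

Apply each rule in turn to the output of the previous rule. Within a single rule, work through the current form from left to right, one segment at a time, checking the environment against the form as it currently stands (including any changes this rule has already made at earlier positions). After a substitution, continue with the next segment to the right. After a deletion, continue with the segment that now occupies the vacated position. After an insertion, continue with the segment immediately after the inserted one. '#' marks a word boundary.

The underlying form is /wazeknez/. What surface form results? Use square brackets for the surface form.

1 Medial Vowel Deletion: [wazeknez] → [wazknz]
2 Final Devoicing: [wazknz] → [wazkns]

[wazkns]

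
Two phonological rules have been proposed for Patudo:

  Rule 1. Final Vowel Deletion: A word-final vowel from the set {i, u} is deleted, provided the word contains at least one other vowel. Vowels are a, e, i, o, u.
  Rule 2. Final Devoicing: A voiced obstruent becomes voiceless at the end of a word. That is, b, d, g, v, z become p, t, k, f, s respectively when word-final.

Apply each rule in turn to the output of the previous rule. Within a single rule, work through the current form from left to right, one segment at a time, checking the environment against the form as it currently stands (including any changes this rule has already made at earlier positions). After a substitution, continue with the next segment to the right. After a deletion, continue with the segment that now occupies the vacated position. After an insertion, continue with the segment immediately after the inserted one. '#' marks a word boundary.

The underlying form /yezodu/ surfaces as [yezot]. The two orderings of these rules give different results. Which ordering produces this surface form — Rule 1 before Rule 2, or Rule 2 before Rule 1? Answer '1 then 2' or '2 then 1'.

1 then 2

Order 1 then 2:
  1 Final Vowel Deletion: [yezodu] → [yezod]
  2 Final Devoicing: [yezod] → [yezot]
  result: [yezot]
Order 2 then 1:
  2 Final Devoicing: no change — [yezodu]
  1 Final Vowel Deletion: [yezodu] → [yezod]
  result: [yezod]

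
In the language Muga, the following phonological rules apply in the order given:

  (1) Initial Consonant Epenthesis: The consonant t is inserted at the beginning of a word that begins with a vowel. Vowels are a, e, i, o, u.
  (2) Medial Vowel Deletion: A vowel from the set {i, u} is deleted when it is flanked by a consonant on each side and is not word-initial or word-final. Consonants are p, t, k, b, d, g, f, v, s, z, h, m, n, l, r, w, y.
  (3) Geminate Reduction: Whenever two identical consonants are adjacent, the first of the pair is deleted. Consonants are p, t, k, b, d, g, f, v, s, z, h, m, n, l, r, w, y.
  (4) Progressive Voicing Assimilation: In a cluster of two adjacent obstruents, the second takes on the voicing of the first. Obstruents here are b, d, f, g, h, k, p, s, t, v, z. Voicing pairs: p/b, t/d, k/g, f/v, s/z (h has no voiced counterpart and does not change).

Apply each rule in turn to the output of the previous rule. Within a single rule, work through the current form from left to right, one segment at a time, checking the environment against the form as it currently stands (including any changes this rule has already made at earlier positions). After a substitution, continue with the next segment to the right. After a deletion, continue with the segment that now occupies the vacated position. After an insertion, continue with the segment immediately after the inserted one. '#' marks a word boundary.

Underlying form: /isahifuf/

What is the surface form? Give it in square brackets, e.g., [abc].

[tsahf]

(1) Initial Consonant Epenthesis: [isahifuf] → [tisahifuf]
(2) Medial Vowel Deletion: [tisahifuf] → [tsahff]
(3) Geminate Reduction: [tsahff] → [tsahf]
(4) Progressive Voicing Assimilation: no change — [tsahf]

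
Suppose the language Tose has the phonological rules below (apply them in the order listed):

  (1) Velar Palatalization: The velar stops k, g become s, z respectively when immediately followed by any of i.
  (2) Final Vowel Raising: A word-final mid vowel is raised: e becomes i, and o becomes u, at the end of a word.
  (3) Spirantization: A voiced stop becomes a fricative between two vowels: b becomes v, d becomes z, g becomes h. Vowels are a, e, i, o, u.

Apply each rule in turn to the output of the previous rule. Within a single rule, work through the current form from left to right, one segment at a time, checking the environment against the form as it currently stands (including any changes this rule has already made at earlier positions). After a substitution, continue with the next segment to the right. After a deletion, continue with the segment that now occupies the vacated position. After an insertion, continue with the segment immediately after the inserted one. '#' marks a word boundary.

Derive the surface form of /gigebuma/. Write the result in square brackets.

[zihevuma]

(1) Velar Palatalization: [gigebuma] → [zigebuma]
(2) Final Vowel Raising: no change — [zigebuma]
(3) Spirantization: [zigebuma] → [zihevuma]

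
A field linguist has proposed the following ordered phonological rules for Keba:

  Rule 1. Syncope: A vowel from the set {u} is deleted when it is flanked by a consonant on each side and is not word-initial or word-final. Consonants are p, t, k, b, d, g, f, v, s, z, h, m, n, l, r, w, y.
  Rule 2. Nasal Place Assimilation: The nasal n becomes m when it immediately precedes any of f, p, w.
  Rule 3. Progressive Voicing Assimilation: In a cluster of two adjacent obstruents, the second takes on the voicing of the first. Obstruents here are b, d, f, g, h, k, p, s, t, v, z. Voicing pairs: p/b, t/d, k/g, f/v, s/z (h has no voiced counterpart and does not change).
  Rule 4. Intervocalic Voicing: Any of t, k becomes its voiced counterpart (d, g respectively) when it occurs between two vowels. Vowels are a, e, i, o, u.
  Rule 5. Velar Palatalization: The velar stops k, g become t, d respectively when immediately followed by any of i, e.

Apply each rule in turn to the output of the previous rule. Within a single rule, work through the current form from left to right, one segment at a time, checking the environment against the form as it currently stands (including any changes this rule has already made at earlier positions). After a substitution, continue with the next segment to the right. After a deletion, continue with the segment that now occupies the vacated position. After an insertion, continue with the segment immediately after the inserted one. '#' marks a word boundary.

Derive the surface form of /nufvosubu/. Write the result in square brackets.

Rule 1 Syncope: [nufvosubu] → [nfvosbu]
Rule 2 Nasal Place Assimilation: [nfvosbu] → [mfvosbu]
Rule 3 Progressive Voicing Assimilation: [mfvosbu] → [mffospu]
Rule 4 Intervocalic Voicing: no change — [mffospu]
Rule 5 Velar Palatalization: no change — [mffospu]

[mffospu]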